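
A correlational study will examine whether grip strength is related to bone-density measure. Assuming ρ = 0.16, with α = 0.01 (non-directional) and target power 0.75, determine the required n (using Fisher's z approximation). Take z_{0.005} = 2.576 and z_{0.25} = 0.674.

n = 409

Fisher's z: C = ½·ln((1+r)/(1−r)) = ½·ln(1.3810) = 0.1614.
n = ((z_{α/2} + z_β)/C)² + 3.
(2.576 + 0.674) / 0.1614 = 3.250 / 0.1614 = 20.136.
n = 20.136² + 3 = 405.47 + 3 = 408.5.
Round up.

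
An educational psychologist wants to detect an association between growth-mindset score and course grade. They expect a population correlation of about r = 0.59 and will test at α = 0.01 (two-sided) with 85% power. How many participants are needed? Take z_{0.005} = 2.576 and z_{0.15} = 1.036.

Fisher's z: C = ½·ln((1+r)/(1−r)) = ½·ln(3.8780) = 0.6777.
n = ((z_{α/2} + z_β)/C)² + 3.
(2.576 + 1.036) / 0.6777 = 3.612 / 0.6777 = 5.330.
n = 5.330² + 3 = 28.41 + 3 = 31.4.
Round up.

n = 32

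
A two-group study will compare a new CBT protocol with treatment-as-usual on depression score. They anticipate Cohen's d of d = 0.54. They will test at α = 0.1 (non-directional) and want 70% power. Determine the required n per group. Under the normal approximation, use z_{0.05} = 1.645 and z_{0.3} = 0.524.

For two independent groups with equal n: n = 2·((z_{α/2} + z_β) / d)².
z_{α/2} + z_β = 1.645 + 0.524 = 2.169.
n = 2 × (2.169 / 0.54)² = 2 × 4.017² = 2 × 16.13 = 32.3.
Round up to the next whole participant.

n = 33 per group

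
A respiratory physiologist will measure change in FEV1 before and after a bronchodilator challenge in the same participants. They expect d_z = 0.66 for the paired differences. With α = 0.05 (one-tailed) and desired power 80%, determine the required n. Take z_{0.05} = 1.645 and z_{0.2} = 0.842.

For a paired (one-sample on differences) test: n = ((z_{α} + z_β) / d)².
z_{α} + z_β = 1.645 + 0.842 = 2.487.
n = (2.487 / 0.66)² = 3.768² = 14.20.
Round up.

n = 15 pairs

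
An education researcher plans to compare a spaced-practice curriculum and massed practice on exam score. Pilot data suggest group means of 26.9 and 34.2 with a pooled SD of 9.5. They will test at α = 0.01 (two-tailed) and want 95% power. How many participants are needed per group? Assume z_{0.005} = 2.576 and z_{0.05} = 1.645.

n = 61 per group

Cohen's d = |M₁ − M₂| / SD_pooled = |26.9 − 34.2| / 9.5 = 7.3 / 9.5 = 0.768.
For two independent groups with equal n: n = 2·((z_{α/2} + z_β) / d)².
z_{α/2} + z_β = 2.576 + 1.645 = 4.221.
n = 2 × (4.221 / 0.768)² = 2 × 5.496² = 2 × 30.21 = 60.4.
Round up to the next whole participant.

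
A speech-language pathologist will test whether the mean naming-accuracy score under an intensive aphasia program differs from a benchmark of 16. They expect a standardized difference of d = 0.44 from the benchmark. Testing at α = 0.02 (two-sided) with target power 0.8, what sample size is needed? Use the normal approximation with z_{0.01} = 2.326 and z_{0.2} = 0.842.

n = 52

For a one-sample test: n = ((z_{α/2} + z_β) / d)².
z_{α/2} + z_β = 2.326 + 0.842 = 3.168.
n = (3.168 / 0.44)² = 7.200² = 51.84.
Round up.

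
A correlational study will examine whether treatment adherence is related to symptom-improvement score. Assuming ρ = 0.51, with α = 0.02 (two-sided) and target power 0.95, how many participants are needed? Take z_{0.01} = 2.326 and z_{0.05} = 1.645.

Fisher's z: C = ½·ln((1+r)/(1−r)) = ½·ln(3.0816) = 0.5627.
n = ((z_{α/2} + z_β)/C)² + 3.
(2.326 + 1.645) / 0.5627 = 3.971 / 0.5627 = 7.057.
n = 7.057² + 3 = 49.80 + 3 = 52.8.
Round up.

n = 53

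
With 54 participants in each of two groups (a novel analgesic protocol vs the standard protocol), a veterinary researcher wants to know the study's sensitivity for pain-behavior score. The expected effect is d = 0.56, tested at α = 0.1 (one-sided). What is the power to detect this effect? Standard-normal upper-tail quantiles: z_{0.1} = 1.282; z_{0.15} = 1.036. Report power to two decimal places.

For two equal groups, power = Φ(d·√(n/2) − z_{α}).
d·√(n/2) = 0.56 × √(54/2) = 0.56 × 5.196 = 2.910.
z_β = 2.910 − 1.282 = 1.628.
Power = Φ(1.628) = 0.948.

power ≈ 0.95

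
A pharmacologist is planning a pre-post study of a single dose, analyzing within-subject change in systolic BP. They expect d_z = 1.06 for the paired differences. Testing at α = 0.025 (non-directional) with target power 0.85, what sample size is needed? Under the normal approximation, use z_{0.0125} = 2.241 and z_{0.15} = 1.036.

For a paired (one-sample on differences) test: n = ((z_{α/2} + z_β) / d)².
z_{α/2} + z_β = 2.241 + 1.036 = 3.277.
n = (3.277 / 1.06)² = 3.092² = 9.56.
Round up.

n = 10 pairs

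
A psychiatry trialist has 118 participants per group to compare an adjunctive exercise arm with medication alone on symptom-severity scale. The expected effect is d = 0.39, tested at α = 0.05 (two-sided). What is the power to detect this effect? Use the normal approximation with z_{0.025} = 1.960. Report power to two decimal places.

For two equal groups, power = Φ(d·√(n/2) − z_{α/2}).
d·√(n/2) = 0.39 × √(118/2) = 0.39 × 7.681 = 2.996.
z_β = 2.996 − 1.960 = 1.036.
Power = Φ(1.036) = 0.850.

power ≈ 0.85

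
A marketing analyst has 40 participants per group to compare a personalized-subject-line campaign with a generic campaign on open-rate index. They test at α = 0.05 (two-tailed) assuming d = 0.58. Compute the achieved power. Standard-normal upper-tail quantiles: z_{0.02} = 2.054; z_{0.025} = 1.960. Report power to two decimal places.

power ≈ 0.74

For two equal groups, power = Φ(d·√(n/2) − z_{α/2}).
d·√(n/2) = 0.58 × √(40/2) = 0.58 × 4.472 = 2.594.
z_β = 2.594 − 1.960 = 0.634.
Power = Φ(0.634) = 0.737.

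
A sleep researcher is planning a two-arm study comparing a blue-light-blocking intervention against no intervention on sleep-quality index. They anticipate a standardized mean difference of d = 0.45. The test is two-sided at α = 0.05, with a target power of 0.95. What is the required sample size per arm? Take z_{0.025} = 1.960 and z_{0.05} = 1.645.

n = 129 per group

For two independent groups with equal n: n = 2·((z_{α/2} + z_β) / d)².
z_{α/2} + z_β = 1.960 + 1.645 = 3.605.
n = 2 × (3.605 / 0.45)² = 2 × 8.011² = 2 × 64.18 = 128.4.
Round up to the next whole participant.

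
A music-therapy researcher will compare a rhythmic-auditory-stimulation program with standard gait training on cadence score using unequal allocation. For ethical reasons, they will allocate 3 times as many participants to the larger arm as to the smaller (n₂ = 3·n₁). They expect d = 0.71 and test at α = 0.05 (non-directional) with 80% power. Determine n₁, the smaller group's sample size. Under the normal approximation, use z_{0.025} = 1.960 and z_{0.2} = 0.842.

With allocation ratio k = n₂/n₁ = 3, Var(x̄₁−x̄₂) = σ²(1/n₁ + 1/(k·n₁)) = σ²·(k+1)/(k·n₁).
So n₁ = (1 + 1/k)·((z_{α/2} + z_β)/d)² = 1.333 × (2.802/0.71)².
n₁ = 1.333 × 15.57 = 20.8.
Round up: n₁ = 21, giving n₂ = 3 × 21 = 63.

n₁ = 21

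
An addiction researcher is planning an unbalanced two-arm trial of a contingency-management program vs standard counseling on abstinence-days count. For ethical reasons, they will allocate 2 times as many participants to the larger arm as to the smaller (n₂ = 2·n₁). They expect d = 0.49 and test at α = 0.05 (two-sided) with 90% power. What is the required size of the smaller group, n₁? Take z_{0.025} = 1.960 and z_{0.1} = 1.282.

With allocation ratio k = n₂/n₁ = 2, Var(x̄₁−x̄₂) = σ²(1/n₁ + 1/(k·n₁)) = σ²·(k+1)/(k·n₁).
So n₁ = (1 + 1/k)·((z_{α/2} + z_β)/d)² = 1.500 × (3.242/0.49)².
n₁ = 1.500 × 43.78 = 65.7.
Round up: n₁ = 66, giving n₂ = 2 × 66 = 132.

n₁ = 66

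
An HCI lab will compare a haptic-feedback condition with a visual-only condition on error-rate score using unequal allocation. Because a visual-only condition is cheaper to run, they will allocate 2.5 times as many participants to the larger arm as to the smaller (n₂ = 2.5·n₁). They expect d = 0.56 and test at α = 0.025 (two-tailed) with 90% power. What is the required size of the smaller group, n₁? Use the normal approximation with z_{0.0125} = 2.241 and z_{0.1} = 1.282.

n₁ = 56

With allocation ratio k = n₂/n₁ = 2.5, Var(x̄₁−x̄₂) = σ²(1/n₁ + 1/(k·n₁)) = σ²·(k+1)/(k·n₁).
So n₁ = (1 + 1/k)·((z_{α/2} + z_β)/d)² = 1.400 × (3.523/0.56)².
n₁ = 1.400 × 39.58 = 55.4.
Round up: n₁ = 56, giving n₂ = 2.5 × 56 = 140.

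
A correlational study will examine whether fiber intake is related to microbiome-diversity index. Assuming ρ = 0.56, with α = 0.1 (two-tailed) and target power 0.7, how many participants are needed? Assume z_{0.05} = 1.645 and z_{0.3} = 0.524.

n = 15

Fisher's z: C = ½·ln((1+r)/(1−r)) = ½·ln(3.5455) = 0.6328.
n = ((z_{α/2} + z_β)/C)² + 3.
(1.645 + 0.524) / 0.6328 = 2.169 / 0.6328 = 3.428.
n = 3.428² + 3 = 11.75 + 3 = 14.7.
Round up.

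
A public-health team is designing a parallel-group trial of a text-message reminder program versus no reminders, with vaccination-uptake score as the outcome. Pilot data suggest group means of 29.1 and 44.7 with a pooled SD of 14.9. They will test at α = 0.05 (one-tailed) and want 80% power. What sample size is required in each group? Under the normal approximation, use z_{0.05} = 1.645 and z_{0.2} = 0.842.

n = 12 per group

Cohen's d = |M₁ − M₂| / SD_pooled = |29.1 − 44.7| / 14.9 = 15.6 / 14.9 = 1.047.
For two independent groups with equal n: n = 2·((z_{α} + z_β) / d)².
z_{α} + z_β = 1.645 + 0.842 = 2.487.
n = 2 × (2.487 / 1.047)² = 2 × 2.375² = 2 × 5.64 = 11.3.
Round up to the next whole participant.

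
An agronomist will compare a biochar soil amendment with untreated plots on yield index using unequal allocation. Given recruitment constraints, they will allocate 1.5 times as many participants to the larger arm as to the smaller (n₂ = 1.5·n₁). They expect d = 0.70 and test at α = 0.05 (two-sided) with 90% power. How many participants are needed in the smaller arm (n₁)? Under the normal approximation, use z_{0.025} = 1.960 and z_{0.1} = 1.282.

With allocation ratio k = n₂/n₁ = 1.5, Var(x̄₁−x̄₂) = σ²(1/n₁ + 1/(k·n₁)) = σ²·(k+1)/(k·n₁).
So n₁ = (1 + 1/k)·((z_{α/2} + z_β)/d)² = 1.667 × (3.242/0.70)².
n₁ = 1.667 × 21.45 = 35.8.
Round up: n₁ = 36, giving n₂ = 1.5 × 36 = 54.

n₁ = 36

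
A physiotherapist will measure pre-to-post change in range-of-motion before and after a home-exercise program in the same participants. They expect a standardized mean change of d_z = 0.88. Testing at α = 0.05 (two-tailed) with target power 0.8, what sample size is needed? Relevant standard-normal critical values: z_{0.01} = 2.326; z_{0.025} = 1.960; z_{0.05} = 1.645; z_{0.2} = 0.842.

For a paired (one-sample on differences) test: n = ((z_{α/2} + z_β) / d)².
z_{α/2} + z_β = 1.960 + 0.842 = 2.802.
n = (2.802 / 0.88)² = 3.184² = 10.14.
Round up.

n = 11 pairs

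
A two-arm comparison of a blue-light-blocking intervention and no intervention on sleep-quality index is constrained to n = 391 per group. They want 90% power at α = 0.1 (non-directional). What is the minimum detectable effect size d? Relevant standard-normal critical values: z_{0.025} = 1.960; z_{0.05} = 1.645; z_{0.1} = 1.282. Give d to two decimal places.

For two independent groups of n = 391 each: d_min = (z_{α/2} + z_β)·√(2/n).
z-sum = 1.645 + 1.282 = 2.927.
d_min = 2.927 × √(2/391) = 2.927 × 0.0715 = 0.209.

d_min ≈ 0.21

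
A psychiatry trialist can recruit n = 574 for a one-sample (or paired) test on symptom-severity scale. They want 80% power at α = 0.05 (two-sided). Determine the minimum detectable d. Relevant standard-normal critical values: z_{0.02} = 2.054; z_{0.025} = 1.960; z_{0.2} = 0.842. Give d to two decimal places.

For a single sample (or paired design) of n = 574: d_min = (z_{α/2} + z_β)/√n.
z-sum = 1.960 + 0.842 = 2.802.
d_min = 2.802 / √574 = 2.802 / 23.958 = 0.117.

d_min ≈ 0.12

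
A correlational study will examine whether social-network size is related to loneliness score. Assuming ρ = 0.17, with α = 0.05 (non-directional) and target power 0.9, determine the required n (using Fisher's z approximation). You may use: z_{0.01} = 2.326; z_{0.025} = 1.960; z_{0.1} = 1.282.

n = 360

Fisher's z: C = ½·ln((1+r)/(1−r)) = ½·ln(1.4096) = 0.1717.
n = ((z_{α/2} + z_β)/C)² + 3.
(1.960 + 1.282) / 0.1717 = 3.242 / 0.1717 = 18.882.
n = 18.882² + 3 = 356.52 + 3 = 359.5.
Round up.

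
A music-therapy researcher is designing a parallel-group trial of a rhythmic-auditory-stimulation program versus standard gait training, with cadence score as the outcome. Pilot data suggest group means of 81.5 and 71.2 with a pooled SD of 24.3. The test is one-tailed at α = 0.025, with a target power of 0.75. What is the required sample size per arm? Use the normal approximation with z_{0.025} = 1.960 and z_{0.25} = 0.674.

Cohen's d = |M₁ − M₂| / SD_pooled = |81.5 − 71.2| / 24.3 = 10.3 / 24.3 = 0.424.
For two independent groups with equal n: n = 2·((z_{α} + z_β) / d)².
z_{α} + z_β = 1.960 + 0.674 = 2.634.
n = 2 × (2.634 / 0.424)² = 2 × 6.212² = 2 × 38.59 = 77.2.
Round up to the next whole participant.

n = 78 per group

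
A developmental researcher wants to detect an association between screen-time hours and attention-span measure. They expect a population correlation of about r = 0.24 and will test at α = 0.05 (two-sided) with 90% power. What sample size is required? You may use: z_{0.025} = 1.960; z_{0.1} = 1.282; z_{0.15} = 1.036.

Fisher's z: C = ½·ln((1+r)/(1−r)) = ½·ln(1.6316) = 0.2448.
n = ((z_{α/2} + z_β)/C)² + 3.
(1.960 + 1.282) / 0.2448 = 3.242 / 0.2448 = 13.243.
n = 13.243² + 3 = 175.39 + 3 = 178.4.
Round up.

n = 179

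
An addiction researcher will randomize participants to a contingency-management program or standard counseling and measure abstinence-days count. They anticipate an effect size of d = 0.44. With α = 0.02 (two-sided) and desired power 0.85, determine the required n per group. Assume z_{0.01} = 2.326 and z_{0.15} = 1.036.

n = 117 per group

For two independent groups with equal n: n = 2·((z_{α/2} + z_β) / d)².
z_{α/2} + z_β = 2.326 + 1.036 = 3.362.
n = 2 × (3.362 / 0.44)² = 2 × 7.641² = 2 × 58.38 = 116.8.
Round up to the next whole participant.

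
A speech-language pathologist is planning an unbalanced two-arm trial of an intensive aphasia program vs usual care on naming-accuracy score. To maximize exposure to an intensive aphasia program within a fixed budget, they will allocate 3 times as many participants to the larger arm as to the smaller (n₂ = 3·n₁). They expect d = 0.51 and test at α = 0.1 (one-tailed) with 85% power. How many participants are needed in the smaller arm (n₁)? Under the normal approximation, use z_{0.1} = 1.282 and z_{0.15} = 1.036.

With allocation ratio k = n₂/n₁ = 3, Var(x̄₁−x̄₂) = σ²(1/n₁ + 1/(k·n₁)) = σ²·(k+1)/(k·n₁).
So n₁ = (1 + 1/k)·((z_{α} + z_β)/d)² = 1.333 × (2.318/0.51)².
n₁ = 1.333 × 20.66 = 27.5.
Round up: n₁ = 28, giving n₂ = 3 × 28 = 84.

n₁ = 28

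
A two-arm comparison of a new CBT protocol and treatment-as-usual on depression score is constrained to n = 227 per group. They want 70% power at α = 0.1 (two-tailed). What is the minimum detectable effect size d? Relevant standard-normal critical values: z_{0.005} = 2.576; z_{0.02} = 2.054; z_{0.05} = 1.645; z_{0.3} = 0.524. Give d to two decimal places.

d_min ≈ 0.20

For two independent groups of n = 227 each: d_min = (z_{α/2} + z_β)·√(2/n).
z-sum = 1.645 + 0.524 = 2.169.
d_min = 2.169 × √(2/227) = 2.169 × 0.0939 = 0.204.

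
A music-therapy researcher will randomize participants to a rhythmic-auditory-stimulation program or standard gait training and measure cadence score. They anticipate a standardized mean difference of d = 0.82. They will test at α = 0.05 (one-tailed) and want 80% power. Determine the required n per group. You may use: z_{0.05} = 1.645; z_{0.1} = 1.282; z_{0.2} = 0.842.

For two independent groups with equal n: n = 2·((z_{α} + z_β) / d)².
z_{α} + z_β = 1.645 + 0.842 = 2.487.
n = 2 × (2.487 / 0.82)² = 2 × 3.033² = 2 × 9.20 = 18.4.
Round up to the next whole participant.

n = 19 per group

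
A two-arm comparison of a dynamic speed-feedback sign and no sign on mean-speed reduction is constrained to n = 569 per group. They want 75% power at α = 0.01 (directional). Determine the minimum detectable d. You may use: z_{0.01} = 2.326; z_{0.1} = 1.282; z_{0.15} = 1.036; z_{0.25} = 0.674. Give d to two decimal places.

d_min ≈ 0.18

For two independent groups of n = 569 each: d_min = (z_{α} + z_β)·√(2/n).
z-sum = 2.326 + 0.674 = 3.000.
d_min = 3.000 × √(2/569) = 3.000 × 0.0593 = 0.178.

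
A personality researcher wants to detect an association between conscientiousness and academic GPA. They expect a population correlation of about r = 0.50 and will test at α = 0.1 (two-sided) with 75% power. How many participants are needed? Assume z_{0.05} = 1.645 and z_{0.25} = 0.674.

n = 21

Fisher's z: C = ½·ln((1+r)/(1−r)) = ½·ln(3.0000) = 0.5493.
n = ((z_{α/2} + z_β)/C)² + 3.
(1.645 + 0.674) / 0.5493 = 2.319 / 0.5493 = 4.222.
n = 4.222² + 3 = 17.82 + 3 = 20.8.
Round up.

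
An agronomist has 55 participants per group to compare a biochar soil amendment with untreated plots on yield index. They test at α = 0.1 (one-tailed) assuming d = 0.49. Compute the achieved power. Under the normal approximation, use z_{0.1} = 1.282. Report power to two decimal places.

power ≈ 0.90

For two equal groups, power = Φ(d·√(n/2) − z_{α}).
d·√(n/2) = 0.49 × √(55/2) = 0.49 × 5.244 = 2.570.
z_β = 2.570 − 1.282 = 1.288.
Power = Φ(1.288) = 0.901.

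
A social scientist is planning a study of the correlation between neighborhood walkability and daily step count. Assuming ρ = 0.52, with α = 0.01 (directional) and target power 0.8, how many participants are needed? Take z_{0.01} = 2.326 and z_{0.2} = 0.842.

Fisher's z: C = ½·ln((1+r)/(1−r)) = ½·ln(3.1667) = 0.5763.
n = ((z_{α} + z_β)/C)² + 3.
(2.326 + 0.842) / 0.5763 = 3.168 / 0.5763 = 5.497.
n = 5.497² + 3 = 30.22 + 3 = 33.2.
Round up.

n = 34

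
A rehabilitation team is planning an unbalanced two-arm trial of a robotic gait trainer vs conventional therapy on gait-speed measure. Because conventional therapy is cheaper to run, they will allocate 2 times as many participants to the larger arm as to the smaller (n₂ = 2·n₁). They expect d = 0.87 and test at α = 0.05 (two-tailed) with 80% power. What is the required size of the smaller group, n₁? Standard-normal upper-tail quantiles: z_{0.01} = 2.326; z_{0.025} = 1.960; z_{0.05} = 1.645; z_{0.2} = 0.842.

n₁ = 16

With allocation ratio k = n₂/n₁ = 2, Var(x̄₁−x̄₂) = σ²(1/n₁ + 1/(k·n₁)) = σ²·(k+1)/(k·n₁).
So n₁ = (1 + 1/k)·((z_{α/2} + z_β)/d)² = 1.500 × (2.802/0.87)².
n₁ = 1.500 × 10.37 = 15.6.
Round up: n₁ = 16, giving n₂ = 2 × 16 = 32.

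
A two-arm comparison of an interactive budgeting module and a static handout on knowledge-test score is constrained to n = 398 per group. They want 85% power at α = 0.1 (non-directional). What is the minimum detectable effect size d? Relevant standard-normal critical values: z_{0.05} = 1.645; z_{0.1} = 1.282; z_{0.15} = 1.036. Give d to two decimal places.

d_min ≈ 0.19

For two independent groups of n = 398 each: d_min = (z_{α/2} + z_β)·√(2/n).
z-sum = 1.645 + 1.036 = 2.681.
d_min = 2.681 × √(2/398) = 2.681 × 0.0709 = 0.190.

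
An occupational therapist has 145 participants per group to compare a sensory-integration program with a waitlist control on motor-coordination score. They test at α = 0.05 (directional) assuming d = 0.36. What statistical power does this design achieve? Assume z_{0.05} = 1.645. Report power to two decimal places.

power ≈ 0.92

For two equal groups, power = Φ(d·√(n/2) − z_{α}).
d·√(n/2) = 0.36 × √(145/2) = 0.36 × 8.515 = 3.065.
z_β = 3.065 − 1.645 = 1.420.
Power = Φ(1.420) = 0.922.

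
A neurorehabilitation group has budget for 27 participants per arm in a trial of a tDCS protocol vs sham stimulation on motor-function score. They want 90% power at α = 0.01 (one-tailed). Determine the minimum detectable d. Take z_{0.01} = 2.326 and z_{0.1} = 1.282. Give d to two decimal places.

For two independent groups of n = 27 each: d_min = (z_{α} + z_β)·√(2/n).
z-sum = 2.326 + 1.282 = 3.608.
d_min = 3.608 × √(2/27) = 3.608 × 0.2722 = 0.982.

d_min ≈ 0.98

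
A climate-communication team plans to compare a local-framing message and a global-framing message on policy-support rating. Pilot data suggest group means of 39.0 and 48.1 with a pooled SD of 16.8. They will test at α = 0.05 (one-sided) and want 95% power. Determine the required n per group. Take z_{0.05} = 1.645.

Cohen's d = |M₁ − M₂| / SD_pooled = |39.0 − 48.1| / 16.8 = 9.1 / 16.8 = 0.542.
For two independent groups with equal n: n = 2·((z_{α} + z_β) / d)².
z_{α} + z_β = 1.645 + 1.645 = 3.290.
n = 2 × (3.290 / 0.542)² = 2 × 6.070² = 2 × 36.85 = 73.7.
Round up to the next whole participant.

n = 74 per group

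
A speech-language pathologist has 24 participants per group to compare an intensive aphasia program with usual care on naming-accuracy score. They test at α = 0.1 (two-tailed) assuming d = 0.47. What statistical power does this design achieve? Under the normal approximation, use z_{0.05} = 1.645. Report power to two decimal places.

For two equal groups, power = Φ(d·√(n/2) − z_{α/2}).
d·√(n/2) = 0.47 × √(24/2) = 0.47 × 3.464 = 1.628.
z_β = 1.628 − 1.645 = -0.017.
Power = Φ(-0.017) = 0.493.

power ≈ 0.49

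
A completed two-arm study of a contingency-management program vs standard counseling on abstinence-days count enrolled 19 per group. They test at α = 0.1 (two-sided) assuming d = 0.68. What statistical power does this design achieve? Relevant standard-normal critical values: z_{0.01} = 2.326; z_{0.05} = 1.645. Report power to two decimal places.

power ≈ 0.67

For two equal groups, power = Φ(d·√(n/2) − z_{α/2}).
d·√(n/2) = 0.68 × √(19/2) = 0.68 × 3.082 = 2.096.
z_β = 2.096 − 1.645 = 0.451.
Power = Φ(0.451) = 0.674.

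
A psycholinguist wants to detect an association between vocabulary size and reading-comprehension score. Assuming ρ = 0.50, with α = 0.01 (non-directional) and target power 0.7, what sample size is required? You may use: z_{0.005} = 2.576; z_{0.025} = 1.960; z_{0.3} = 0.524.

Fisher's z: C = ½·ln((1+r)/(1−r)) = ½·ln(3.0000) = 0.5493.
n = ((z_{α/2} + z_β)/C)² + 3.
(2.576 + 0.524) / 0.5493 = 3.100 / 0.5493 = 5.644.
n = 5.644² + 3 = 31.85 + 3 = 34.8.
Round up.

n = 35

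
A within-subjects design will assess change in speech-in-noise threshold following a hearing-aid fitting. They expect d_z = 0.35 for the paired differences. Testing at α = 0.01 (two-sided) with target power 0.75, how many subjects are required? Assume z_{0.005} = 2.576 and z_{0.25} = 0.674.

For a paired (one-sample on differences) test: n = ((z_{α/2} + z_β) / d)².
z_{α/2} + z_β = 2.576 + 0.674 = 3.250.
n = (3.250 / 0.35)² = 9.286² = 86.22.
Round up.

n = 87 pairs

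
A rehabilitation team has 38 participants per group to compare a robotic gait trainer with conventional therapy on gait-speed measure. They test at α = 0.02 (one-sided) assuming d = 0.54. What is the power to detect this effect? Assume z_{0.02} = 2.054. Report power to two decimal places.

For two equal groups, power = Φ(d·√(n/2) − z_{α}).
d·√(n/2) = 0.54 × √(38/2) = 0.54 × 4.359 = 2.354.
z_β = 2.354 − 2.054 = 0.300.
Power = Φ(0.300) = 0.618.

power ≈ 0.62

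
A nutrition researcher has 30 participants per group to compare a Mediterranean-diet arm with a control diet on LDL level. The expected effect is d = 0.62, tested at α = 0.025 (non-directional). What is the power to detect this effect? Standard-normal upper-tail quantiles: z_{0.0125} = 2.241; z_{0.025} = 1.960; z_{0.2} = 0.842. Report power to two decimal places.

power ≈ 0.56

For two equal groups, power = Φ(d·√(n/2) − z_{α/2}).
d·√(n/2) = 0.62 × √(30/2) = 0.62 × 3.873 = 2.401.
z_β = 2.401 − 2.241 = 0.160.
Power = Φ(0.160) = 0.564.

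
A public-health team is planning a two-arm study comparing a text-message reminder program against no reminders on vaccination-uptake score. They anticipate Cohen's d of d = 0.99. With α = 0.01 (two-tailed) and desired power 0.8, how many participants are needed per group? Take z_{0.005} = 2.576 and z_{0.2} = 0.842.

n = 24 per group

For two independent groups with equal n: n = 2·((z_{α/2} + z_β) / d)².
z_{α/2} + z_β = 2.576 + 0.842 = 3.418.
n = 2 × (3.418 / 0.99)² = 2 × 3.453² = 2 × 11.92 = 23.8.
Round up to the next whole participant.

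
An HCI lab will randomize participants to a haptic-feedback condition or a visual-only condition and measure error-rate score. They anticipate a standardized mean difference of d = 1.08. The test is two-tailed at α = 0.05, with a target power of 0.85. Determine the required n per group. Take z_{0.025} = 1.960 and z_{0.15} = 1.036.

n = 16 per group

For two independent groups with equal n: n = 2·((z_{α/2} + z_β) / d)².
z_{α/2} + z_β = 1.960 + 1.036 = 2.996.
n = 2 × (2.996 / 1.08)² = 2 × 2.774² = 2 × 7.70 = 15.4.
Round up to the next whole participant.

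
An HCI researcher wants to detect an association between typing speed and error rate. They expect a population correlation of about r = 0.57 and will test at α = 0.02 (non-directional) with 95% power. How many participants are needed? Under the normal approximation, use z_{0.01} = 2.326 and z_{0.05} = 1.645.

n = 41

Fisher's z: C = ½·ln((1+r)/(1−r)) = ½·ln(3.6512) = 0.6475.
n = ((z_{α/2} + z_β)/C)² + 3.
(2.326 + 1.645) / 0.6475 = 3.971 / 0.6475 = 6.133.
n = 6.133² + 3 = 37.61 + 3 = 40.6.
Round up.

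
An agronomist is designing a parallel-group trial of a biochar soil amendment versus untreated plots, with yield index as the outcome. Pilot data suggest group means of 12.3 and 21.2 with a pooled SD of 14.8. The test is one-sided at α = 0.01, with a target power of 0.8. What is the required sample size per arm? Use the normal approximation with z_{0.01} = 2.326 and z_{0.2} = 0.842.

Cohen's d = |M₁ − M₂| / SD_pooled = |12.3 − 21.2| / 14.8 = 8.9 / 14.8 = 0.601.
For two independent groups with equal n: n = 2·((z_{α} + z_β) / d)².
z_{α} + z_β = 2.326 + 0.842 = 3.168.
n = 2 × (3.168 / 0.601)² = 2 × 5.271² = 2 × 27.79 = 55.6.
Round up to the next whole participant.

n = 56 per group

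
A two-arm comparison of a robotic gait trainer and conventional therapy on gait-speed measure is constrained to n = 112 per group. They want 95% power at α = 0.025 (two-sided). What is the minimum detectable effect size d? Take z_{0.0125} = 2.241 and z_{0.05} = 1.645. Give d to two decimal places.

For two independent groups of n = 112 each: d_min = (z_{α/2} + z_β)·√(2/n).
z-sum = 2.241 + 1.645 = 3.886.
d_min = 3.886 × √(2/112) = 3.886 × 0.1336 = 0.519.

d_min ≈ 0.52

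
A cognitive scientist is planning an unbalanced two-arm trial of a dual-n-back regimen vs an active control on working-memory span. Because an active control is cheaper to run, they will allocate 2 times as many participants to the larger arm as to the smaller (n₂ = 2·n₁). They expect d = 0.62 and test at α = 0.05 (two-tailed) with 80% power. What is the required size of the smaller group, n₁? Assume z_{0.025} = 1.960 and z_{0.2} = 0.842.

With allocation ratio k = n₂/n₁ = 2, Var(x̄₁−x̄₂) = σ²(1/n₁ + 1/(k·n₁)) = σ²·(k+1)/(k·n₁).
So n₁ = (1 + 1/k)·((z_{α/2} + z_β)/d)² = 1.500 × (2.802/0.62)².
n₁ = 1.500 × 20.42 = 30.6.
Round up: n₁ = 31, giving n₂ = 2 × 31 = 62.

n₁ = 31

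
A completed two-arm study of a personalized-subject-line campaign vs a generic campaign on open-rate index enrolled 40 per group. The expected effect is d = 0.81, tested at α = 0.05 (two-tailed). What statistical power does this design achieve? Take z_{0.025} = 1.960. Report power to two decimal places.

power ≈ 0.95

For two equal groups, power = Φ(d·√(n/2) − z_{α/2}).
d·√(n/2) = 0.81 × √(40/2) = 0.81 × 4.472 = 3.622.
z_β = 3.622 − 1.960 = 1.662.
Power = Φ(1.662) = 0.952.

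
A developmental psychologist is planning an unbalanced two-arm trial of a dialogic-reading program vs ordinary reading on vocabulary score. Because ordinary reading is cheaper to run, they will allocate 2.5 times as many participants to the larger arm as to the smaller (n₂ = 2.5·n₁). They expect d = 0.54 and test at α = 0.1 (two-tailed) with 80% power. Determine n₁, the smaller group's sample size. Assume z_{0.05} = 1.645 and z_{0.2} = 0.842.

n₁ = 30

With allocation ratio k = n₂/n₁ = 2.5, Var(x̄₁−x̄₂) = σ²(1/n₁ + 1/(k·n₁)) = σ²·(k+1)/(k·n₁).
So n₁ = (1 + 1/k)·((z_{α/2} + z_β)/d)² = 1.400 × (2.487/0.54)².
n₁ = 1.400 × 21.21 = 29.7.
Round up: n₁ = 30, giving n₂ = 2.5 × 30 = 75.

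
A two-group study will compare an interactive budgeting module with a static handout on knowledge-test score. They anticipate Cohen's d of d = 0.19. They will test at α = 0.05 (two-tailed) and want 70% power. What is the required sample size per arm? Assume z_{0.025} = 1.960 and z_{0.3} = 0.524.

n = 342 per group

For two independent groups with equal n: n = 2·((z_{α/2} + z_β) / d)².
z_{α/2} + z_β = 1.960 + 0.524 = 2.484.
n = 2 × (2.484 / 0.19)² = 2 × 13.074² = 2 × 170.92 = 341.8.
Round up to the next whole participant.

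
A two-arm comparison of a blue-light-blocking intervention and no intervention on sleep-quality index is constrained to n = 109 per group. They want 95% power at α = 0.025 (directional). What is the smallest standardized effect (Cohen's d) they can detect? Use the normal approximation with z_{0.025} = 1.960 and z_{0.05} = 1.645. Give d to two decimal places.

For two independent groups of n = 109 each: d_min = (z_{α} + z_β)·√(2/n).
z-sum = 1.960 + 1.645 = 3.605.
d_min = 3.605 × √(2/109) = 3.605 × 0.1355 = 0.488.

d_min ≈ 0.49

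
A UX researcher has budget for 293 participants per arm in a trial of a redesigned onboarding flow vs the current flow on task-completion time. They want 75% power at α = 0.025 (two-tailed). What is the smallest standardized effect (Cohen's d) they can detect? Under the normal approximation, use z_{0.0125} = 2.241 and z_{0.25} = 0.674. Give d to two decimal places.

d_min ≈ 0.24

For two independent groups of n = 293 each: d_min = (z_{α/2} + z_β)·√(2/n).
z-sum = 2.241 + 0.674 = 2.915.
d_min = 2.915 × √(2/293) = 2.915 × 0.0826 = 0.241.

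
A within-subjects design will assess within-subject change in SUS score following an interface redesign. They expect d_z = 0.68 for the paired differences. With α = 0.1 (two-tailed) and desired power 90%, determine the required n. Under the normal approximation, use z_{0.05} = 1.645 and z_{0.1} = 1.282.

n = 19 pairs

For a paired (one-sample on differences) test: n = ((z_{α/2} + z_β) / d)².
z_{α/2} + z_β = 1.645 + 1.282 = 2.927.
n = (2.927 / 0.68)² = 4.304² = 18.53.
Round up.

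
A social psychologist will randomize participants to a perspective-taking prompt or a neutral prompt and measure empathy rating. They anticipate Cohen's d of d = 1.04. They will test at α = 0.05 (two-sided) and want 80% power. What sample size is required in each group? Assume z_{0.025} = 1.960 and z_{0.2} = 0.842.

n = 15 per group

For two independent groups with equal n: n = 2·((z_{α/2} + z_β) / d)².
z_{α/2} + z_β = 1.960 + 0.842 = 2.802.
n = 2 × (2.802 / 1.04)² = 2 × 2.694² = 2 × 7.26 = 14.5.
Round up to the next whole participant.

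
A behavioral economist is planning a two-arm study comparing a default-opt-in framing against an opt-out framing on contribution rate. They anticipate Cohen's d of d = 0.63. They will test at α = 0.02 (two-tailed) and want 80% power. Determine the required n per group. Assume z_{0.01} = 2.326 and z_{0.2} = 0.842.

For two independent groups with equal n: n = 2·((z_{α/2} + z_β) / d)².
z_{α/2} + z_β = 2.326 + 0.842 = 3.168.
n = 2 × (3.168 / 0.63)² = 2 × 5.029² = 2 × 25.29 = 50.6.
Round up to the next whole participant.

n = 51 per group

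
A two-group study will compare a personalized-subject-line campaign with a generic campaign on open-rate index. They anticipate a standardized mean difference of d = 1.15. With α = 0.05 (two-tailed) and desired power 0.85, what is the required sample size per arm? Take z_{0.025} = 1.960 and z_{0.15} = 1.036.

n = 14 per group

For two independent groups with equal n: n = 2·((z_{α/2} + z_β) / d)².
z_{α/2} + z_β = 1.960 + 1.036 = 2.996.
n = 2 × (2.996 / 1.15)² = 2 × 2.605² = 2 × 6.79 = 13.6.
Round up to the next whole participant.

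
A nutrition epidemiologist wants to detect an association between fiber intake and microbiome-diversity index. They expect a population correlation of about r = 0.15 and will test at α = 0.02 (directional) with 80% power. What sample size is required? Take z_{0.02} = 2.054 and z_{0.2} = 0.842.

n = 371

Fisher's z: C = ½·ln((1+r)/(1−r)) = ½·ln(1.3529) = 0.1511.
n = ((z_{α} + z_β)/C)² + 3.
(2.054 + 0.842) / 0.1511 = 2.896 / 0.1511 = 19.166.
n = 19.166² + 3 = 367.34 + 3 = 370.3.
Round up.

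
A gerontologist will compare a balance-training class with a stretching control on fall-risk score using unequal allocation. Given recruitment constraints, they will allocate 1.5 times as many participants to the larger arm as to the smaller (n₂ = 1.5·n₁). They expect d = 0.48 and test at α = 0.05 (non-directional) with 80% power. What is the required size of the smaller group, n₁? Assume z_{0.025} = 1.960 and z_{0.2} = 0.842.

With allocation ratio k = n₂/n₁ = 1.5, Var(x̄₁−x̄₂) = σ²(1/n₁ + 1/(k·n₁)) = σ²·(k+1)/(k·n₁).
So n₁ = (1 + 1/k)·((z_{α/2} + z_β)/d)² = 1.667 × (2.802/0.48)².
n₁ = 1.667 × 34.08 = 56.8.
Round up: n₁ = 57, giving n₂ = ⌈1.5 × 57⌉ = ⌈85.5⌉ = 86.

n₁ = 57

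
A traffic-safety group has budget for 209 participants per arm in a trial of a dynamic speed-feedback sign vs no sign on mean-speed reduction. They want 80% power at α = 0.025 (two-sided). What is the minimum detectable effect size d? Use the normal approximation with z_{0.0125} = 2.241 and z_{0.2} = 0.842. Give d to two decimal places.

d_min ≈ 0.30

For two independent groups of n = 209 each: d_min = (z_{α/2} + z_β)·√(2/n).
z-sum = 2.241 + 0.842 = 3.083.
d_min = 3.083 × √(2/209) = 3.083 × 0.0978 = 0.302.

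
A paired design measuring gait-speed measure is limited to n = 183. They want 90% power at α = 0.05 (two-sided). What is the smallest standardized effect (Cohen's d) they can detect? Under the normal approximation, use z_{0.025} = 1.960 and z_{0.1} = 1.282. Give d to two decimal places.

d_min ≈ 0.24

For a single sample (or paired design) of n = 183: d_min = (z_{α/2} + z_β)/√n.
z-sum = 1.960 + 1.282 = 3.242.
d_min = 3.242 / √183 = 3.242 / 13.528 = 0.240.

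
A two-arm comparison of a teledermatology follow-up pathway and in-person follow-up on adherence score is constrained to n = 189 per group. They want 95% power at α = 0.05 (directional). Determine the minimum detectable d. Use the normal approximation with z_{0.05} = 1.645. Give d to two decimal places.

For two independent groups of n = 189 each: d_min = (z_{α} + z_β)·√(2/n).
z-sum = 1.645 + 1.645 = 3.290.
d_min = 3.290 × √(2/189) = 3.290 × 0.1029 = 0.338.

d_min ≈ 0.34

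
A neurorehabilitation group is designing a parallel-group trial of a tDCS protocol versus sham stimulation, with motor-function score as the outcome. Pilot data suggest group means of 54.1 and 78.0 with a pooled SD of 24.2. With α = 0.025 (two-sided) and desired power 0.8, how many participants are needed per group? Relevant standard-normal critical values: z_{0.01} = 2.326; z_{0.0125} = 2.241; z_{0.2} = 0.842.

n = 20 per group

Cohen's d = |M₁ − M₂| / SD_pooled = |54.1 − 78.0| / 24.2 = 23.9 / 24.2 = 0.988.
For two independent groups with equal n: n = 2·((z_{α/2} + z_β) / d)².
z_{α/2} + z_β = 2.241 + 0.842 = 3.083.
n = 2 × (3.083 / 0.988)² = 2 × 3.120² = 2 × 9.74 = 19.5.
Round up to the next whole participant.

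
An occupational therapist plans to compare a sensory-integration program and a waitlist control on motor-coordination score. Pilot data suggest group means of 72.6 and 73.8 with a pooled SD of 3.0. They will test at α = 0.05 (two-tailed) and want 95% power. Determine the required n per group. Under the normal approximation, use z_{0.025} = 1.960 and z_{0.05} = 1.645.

Cohen's d = |M₁ − M₂| / SD_pooled = |72.6 − 73.8| / 3.0 = 1.2 / 3.0 = 0.400.
For two independent groups with equal n: n = 2·((z_{α/2} + z_β) / d)².
z_{α/2} + z_β = 1.960 + 1.645 = 3.605.
n = 2 × (3.605 / 0.400)² = 2 × 9.012² = 2 × 81.23 = 162.5.
Round up to the next whole participant.

n = 163 per group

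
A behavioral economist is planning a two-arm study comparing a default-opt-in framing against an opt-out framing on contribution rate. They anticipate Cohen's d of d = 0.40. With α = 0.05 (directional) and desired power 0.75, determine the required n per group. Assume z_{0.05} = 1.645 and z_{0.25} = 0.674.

For two independent groups with equal n: n = 2·((z_{α} + z_β) / d)².
z_{α} + z_β = 1.645 + 0.674 = 2.319.
n = 2 × (2.319 / 0.40)² = 2 × 5.797² = 2 × 33.61 = 67.2.
Round up to the next whole participant.

n = 68 per group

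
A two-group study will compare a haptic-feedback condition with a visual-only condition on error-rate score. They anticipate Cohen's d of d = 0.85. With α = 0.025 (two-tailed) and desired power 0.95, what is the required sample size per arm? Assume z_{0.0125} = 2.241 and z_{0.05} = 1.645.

For two independent groups with equal n: n = 2·((z_{α/2} + z_β) / d)².
z_{α/2} + z_β = 2.241 + 1.645 = 3.886.
n = 2 × (3.886 / 0.85)² = 2 × 4.572² = 2 × 20.90 = 41.8.
Round up to the next whole participant.

n = 42 per group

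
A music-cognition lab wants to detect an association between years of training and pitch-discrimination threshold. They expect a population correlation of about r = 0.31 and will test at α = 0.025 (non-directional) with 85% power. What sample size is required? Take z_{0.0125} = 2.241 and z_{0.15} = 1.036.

n = 108

Fisher's z: C = ½·ln((1+r)/(1−r)) = ½·ln(1.8986) = 0.3205.
n = ((z_{α/2} + z_β)/C)² + 3.
(2.241 + 1.036) / 0.3205 = 3.277 / 0.3205 = 10.225.
n = 10.225² + 3 = 104.54 + 3 = 107.5.
Round up.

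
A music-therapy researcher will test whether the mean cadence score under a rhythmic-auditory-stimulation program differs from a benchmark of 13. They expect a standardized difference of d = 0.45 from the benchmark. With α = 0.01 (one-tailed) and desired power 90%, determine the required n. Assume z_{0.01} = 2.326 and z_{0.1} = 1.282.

n = 65

For a one-sample test: n = ((z_{α} + z_β) / d)².
z_{α} + z_β = 2.326 + 1.282 = 3.608.
n = (3.608 / 0.45)² = 8.018² = 64.28.
Round up.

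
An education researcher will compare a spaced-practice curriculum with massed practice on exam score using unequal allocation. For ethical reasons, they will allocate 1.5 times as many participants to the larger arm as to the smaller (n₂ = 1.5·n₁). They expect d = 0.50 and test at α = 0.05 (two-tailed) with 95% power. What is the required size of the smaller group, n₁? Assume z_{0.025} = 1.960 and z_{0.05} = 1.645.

n₁ = 87

With allocation ratio k = n₂/n₁ = 1.5, Var(x̄₁−x̄₂) = σ²(1/n₁ + 1/(k·n₁)) = σ²·(k+1)/(k·n₁).
So n₁ = (1 + 1/k)·((z_{α/2} + z_β)/d)² = 1.667 × (3.605/0.50)².
n₁ = 1.667 × 51.98 = 86.6.
Round up: n₁ = 87, giving n₂ = ⌈1.5 × 87⌉ = ⌈130.5⌉ = 131.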